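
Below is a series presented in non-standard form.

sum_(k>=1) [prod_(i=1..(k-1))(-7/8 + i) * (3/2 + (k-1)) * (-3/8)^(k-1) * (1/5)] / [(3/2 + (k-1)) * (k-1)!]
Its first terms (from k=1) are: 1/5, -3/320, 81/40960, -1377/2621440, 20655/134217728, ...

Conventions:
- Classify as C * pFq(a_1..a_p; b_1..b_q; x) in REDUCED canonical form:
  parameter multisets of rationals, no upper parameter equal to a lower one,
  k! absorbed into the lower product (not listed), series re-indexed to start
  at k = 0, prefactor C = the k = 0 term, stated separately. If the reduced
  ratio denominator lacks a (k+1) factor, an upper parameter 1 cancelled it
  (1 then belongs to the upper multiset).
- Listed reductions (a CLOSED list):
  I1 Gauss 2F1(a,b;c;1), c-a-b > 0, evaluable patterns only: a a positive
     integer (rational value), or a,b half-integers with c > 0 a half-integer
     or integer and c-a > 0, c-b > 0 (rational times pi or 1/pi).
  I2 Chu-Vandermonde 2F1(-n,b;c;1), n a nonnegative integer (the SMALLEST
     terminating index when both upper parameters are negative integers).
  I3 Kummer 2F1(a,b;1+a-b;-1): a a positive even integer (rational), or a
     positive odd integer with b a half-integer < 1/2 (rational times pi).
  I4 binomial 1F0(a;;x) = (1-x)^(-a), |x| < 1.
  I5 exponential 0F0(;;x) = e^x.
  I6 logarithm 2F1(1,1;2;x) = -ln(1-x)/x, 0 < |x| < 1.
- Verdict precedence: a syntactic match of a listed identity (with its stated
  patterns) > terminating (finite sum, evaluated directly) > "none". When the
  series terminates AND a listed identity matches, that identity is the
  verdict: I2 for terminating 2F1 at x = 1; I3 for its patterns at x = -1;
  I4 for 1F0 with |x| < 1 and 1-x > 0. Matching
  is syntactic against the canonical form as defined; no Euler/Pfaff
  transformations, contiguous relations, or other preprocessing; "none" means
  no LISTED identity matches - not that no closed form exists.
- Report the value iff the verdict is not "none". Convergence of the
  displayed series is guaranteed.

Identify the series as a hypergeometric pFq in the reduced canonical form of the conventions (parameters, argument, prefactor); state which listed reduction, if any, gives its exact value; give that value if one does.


Canonical form: C = 1/5 times 1F0 with upper {1/8}, lower {-}, x = -3/8. Verdict: the binomial series (I4) fires (the 1F0 binomial series: exponent -1/8, x = -3/8). Sum: (1/5) * (11/8)^(-1/8).

Key step: t_0 being 1/5, the running product (C = 1/5, x = -3/8) telescopes to a rising factorial.
Adjacent-term ratio: r(k) = (-3/8) * (k+1/8) / [(k+1)] - rational; roots negated = parameters, x = (-3/8), C = 1/5.


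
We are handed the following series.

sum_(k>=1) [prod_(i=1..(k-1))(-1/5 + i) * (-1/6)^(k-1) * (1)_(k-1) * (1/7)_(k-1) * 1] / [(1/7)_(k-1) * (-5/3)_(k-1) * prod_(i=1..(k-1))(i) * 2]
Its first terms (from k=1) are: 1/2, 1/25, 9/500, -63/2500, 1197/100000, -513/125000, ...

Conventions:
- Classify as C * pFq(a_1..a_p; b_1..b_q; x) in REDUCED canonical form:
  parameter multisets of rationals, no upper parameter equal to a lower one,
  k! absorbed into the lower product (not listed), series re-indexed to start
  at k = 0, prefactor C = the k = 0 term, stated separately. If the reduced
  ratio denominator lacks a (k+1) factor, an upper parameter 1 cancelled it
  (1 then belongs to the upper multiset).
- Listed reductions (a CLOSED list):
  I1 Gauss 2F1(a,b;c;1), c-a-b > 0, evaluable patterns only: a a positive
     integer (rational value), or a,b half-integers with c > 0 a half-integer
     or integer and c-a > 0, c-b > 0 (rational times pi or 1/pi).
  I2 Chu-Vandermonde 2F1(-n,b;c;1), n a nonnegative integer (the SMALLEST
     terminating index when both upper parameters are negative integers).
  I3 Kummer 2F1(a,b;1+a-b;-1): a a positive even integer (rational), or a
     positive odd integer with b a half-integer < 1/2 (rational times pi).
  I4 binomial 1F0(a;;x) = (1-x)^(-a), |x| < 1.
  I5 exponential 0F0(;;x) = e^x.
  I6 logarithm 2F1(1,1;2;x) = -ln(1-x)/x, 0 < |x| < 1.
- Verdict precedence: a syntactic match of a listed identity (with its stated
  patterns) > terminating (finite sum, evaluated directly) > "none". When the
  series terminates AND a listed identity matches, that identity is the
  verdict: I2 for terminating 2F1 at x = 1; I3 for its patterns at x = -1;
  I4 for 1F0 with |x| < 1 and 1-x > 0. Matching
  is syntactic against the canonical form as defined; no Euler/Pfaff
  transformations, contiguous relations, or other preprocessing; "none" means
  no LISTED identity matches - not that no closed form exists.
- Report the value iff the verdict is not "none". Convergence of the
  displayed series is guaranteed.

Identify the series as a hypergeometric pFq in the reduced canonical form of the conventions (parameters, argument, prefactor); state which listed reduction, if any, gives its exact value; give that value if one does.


Reduced: x = -1/6, 2F1, upper = {4/5, 1}, lower = {-5/3}, C = 1/2. Verdict: none. No listed pattern accepts 2F1(4/5, 1; -5/3; -1/6).

First insight: with t_0 = 1/2, the constant factors (C = 1/2, x = -1/6) combine into one prefactor.
Ratio: r(k) = (-1/6) * (k+4/5) (k+1) / [(k-5/3) (k+1)] ; factor over Q: parameters, x = (-1/6), and C = 1/2.


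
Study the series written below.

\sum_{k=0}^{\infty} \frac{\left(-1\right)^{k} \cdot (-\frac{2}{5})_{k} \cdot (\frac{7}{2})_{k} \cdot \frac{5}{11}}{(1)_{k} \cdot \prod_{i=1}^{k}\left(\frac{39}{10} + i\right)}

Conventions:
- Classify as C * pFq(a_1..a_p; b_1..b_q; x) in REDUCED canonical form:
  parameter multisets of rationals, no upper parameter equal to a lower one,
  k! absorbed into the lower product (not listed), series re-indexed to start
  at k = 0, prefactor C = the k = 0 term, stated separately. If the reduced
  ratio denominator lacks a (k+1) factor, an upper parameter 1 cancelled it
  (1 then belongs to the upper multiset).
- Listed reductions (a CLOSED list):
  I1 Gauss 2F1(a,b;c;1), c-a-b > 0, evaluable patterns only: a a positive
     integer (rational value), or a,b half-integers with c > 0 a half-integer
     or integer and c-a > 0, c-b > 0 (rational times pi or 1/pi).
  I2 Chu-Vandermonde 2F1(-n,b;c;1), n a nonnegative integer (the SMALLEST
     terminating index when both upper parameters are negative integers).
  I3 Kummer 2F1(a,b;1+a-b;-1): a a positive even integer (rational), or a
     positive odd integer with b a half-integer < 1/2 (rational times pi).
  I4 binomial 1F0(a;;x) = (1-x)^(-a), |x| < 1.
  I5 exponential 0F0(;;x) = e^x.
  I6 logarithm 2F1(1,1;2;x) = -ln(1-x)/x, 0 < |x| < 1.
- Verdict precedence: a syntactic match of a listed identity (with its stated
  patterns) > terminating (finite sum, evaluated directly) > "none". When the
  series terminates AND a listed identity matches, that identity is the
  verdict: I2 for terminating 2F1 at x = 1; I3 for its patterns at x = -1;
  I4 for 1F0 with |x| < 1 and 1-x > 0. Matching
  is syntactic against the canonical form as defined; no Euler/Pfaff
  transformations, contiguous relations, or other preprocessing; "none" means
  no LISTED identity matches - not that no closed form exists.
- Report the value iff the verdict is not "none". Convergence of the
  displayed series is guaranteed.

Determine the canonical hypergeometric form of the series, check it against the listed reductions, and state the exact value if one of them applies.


Prefactor \frac{5}{11}, argument -1: 2F1 with upper {-\frac{2}{5}, \frac{7}{2}} over lower {\frac{49}{10}}. Verdict: none. Every listed pattern misses the 2F1 form at -1, upper {-\frac{2}{5}, \frac{7}{2}}.

Key observation: t_0 = \frac{5}{11} here, and (1)_k (C = 5/11) is k! itself.
Consecutive-term ratio: r(k) = -1 * (k-\frac{2}{5}) (k+\frac{7}{2}) / [(k+\frac{49}{10}) (k+1)] - rational; roots negated = parameters, x = -1, C = \frac{5}{11}.


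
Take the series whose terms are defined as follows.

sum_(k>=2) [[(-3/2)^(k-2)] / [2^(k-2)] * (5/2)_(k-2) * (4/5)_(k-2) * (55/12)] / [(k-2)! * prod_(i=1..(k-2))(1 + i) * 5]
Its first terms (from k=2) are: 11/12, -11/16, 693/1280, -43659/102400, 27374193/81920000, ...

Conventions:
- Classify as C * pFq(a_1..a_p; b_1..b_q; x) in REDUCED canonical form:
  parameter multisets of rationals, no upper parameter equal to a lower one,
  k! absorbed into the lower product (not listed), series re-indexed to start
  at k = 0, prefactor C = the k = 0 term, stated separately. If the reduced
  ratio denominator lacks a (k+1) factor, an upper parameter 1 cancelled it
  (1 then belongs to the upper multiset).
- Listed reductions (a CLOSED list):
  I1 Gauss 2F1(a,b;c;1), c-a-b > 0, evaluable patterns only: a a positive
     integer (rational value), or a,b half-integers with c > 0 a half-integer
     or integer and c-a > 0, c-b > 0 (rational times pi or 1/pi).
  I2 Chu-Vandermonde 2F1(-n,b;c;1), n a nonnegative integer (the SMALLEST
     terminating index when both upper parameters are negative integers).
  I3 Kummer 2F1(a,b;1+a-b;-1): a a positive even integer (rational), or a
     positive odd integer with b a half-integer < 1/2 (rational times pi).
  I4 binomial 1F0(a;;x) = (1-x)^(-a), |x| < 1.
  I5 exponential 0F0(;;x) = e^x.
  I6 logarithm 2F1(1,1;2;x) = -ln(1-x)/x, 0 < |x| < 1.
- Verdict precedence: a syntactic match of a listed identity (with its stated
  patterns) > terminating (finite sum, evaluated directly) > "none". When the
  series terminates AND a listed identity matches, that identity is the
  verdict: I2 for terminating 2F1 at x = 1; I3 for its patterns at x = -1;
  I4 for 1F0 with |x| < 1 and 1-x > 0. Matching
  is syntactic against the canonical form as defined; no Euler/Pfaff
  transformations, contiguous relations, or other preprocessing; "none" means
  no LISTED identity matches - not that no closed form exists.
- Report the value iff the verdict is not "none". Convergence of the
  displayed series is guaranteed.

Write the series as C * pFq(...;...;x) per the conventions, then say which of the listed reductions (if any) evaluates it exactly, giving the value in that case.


The series (x = -3/4) is 2F1: upper {4/5, 5/2}, lower {2}, prefactor 11/12. Verdict: none. A 2F1 with upper {4/5, 5/2} fits none of I1-I6 at x = -3/4; the sum runs forever.

First insight: x = (-3/4) and the two k-th powers (prefactor 11/12) combine into one argument.
Adjacent-term ratio: r(k) = (-3/4) * (k+4/5) (k+5/2) / [(k+2) (k+1)] - poly over poly, x = (-3/4) from leading terms; C = 11/12 at k = 0.


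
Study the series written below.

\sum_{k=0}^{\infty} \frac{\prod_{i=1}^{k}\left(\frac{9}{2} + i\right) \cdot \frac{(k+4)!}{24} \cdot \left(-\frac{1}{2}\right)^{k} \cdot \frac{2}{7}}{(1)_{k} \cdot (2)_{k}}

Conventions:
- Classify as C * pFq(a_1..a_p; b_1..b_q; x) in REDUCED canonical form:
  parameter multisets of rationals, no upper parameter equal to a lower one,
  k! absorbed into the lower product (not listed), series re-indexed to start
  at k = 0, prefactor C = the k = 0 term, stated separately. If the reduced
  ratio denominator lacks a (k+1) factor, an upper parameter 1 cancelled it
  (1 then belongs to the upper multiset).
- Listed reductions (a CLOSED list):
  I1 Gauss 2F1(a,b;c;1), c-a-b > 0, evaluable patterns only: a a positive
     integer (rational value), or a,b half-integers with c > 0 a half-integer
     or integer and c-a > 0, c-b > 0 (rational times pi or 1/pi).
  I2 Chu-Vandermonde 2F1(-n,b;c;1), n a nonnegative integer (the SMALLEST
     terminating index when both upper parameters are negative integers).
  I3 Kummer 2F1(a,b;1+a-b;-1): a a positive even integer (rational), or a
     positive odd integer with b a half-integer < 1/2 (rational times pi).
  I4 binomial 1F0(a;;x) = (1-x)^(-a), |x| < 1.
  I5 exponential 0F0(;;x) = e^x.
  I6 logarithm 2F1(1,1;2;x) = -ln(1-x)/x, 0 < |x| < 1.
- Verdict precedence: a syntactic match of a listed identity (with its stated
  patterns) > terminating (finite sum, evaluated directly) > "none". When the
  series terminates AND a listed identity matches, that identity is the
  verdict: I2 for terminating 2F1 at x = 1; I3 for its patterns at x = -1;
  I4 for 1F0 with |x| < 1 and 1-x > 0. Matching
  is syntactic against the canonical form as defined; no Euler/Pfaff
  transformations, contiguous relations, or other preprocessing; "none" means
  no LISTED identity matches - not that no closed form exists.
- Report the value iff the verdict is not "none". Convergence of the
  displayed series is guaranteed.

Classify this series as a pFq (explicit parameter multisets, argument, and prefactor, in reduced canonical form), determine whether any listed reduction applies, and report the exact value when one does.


Classification (C = \frac{2}{7}): 2F1 with upper {5, \frac{11}{2}}, lower {2}, argument x = -\frac{1}{2}. Verdict: none. No listed pattern accepts 2F1(5, \frac{11}{2}; 2; -\frac{1}{2}).

Structural cue: x = -\frac{1}{2} and (1)_k (prefactor 2/7) is k! itself.
Adjacent-term ratio: r(k) = -\frac{1}{2} * (k+5) (k+\frac{11}{2}) / [(k+2) (k+1)] ; factor over Q: parameters, x = -\frac{1}{2}, and C = \frac{2}{7}.


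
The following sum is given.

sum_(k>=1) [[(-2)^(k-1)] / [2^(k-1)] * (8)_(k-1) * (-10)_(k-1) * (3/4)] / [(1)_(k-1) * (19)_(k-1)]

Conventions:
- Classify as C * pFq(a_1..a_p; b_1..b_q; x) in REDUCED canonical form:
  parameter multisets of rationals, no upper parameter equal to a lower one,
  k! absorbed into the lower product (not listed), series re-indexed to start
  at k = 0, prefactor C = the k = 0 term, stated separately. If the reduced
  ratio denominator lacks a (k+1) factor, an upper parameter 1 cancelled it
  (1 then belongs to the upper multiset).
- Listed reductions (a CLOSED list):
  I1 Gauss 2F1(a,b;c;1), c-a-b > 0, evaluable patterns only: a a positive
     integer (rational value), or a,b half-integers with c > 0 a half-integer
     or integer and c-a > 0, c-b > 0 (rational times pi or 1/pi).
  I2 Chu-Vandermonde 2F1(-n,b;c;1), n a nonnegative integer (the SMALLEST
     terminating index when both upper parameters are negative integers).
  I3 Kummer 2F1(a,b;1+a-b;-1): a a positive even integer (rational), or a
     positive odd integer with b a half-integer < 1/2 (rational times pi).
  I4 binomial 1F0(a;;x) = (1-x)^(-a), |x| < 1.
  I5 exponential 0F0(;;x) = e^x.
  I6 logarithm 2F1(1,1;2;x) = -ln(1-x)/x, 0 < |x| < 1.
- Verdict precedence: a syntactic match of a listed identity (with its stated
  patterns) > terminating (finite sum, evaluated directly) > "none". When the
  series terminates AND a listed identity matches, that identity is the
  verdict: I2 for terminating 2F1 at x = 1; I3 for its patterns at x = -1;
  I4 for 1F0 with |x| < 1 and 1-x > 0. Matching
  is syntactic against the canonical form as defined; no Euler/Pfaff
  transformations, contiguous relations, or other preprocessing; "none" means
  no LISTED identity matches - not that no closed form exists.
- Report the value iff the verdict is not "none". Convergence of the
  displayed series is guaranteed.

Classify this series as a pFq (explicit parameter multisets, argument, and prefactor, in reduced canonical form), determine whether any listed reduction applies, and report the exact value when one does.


Classification (C = 3/4): 2F1 with upper {-10, 8}, lower {19}, argument x = -1. Verdict (x = -1): Kummer (I3) applies (x = -1; c = 19 equals 1+a-b for upper {-10, 8}: listed pattern). Sum: 459/14.

Key step: x = (-1) and the two k-th powers (C = 3/4) combine into one argument.
Term ratio: r(k) = (-1) * (k-10) (k+8) / [(k+19) (k+1)] - poly over poly, x = (-1) from leading terms; C = 3/4 at k = 0.


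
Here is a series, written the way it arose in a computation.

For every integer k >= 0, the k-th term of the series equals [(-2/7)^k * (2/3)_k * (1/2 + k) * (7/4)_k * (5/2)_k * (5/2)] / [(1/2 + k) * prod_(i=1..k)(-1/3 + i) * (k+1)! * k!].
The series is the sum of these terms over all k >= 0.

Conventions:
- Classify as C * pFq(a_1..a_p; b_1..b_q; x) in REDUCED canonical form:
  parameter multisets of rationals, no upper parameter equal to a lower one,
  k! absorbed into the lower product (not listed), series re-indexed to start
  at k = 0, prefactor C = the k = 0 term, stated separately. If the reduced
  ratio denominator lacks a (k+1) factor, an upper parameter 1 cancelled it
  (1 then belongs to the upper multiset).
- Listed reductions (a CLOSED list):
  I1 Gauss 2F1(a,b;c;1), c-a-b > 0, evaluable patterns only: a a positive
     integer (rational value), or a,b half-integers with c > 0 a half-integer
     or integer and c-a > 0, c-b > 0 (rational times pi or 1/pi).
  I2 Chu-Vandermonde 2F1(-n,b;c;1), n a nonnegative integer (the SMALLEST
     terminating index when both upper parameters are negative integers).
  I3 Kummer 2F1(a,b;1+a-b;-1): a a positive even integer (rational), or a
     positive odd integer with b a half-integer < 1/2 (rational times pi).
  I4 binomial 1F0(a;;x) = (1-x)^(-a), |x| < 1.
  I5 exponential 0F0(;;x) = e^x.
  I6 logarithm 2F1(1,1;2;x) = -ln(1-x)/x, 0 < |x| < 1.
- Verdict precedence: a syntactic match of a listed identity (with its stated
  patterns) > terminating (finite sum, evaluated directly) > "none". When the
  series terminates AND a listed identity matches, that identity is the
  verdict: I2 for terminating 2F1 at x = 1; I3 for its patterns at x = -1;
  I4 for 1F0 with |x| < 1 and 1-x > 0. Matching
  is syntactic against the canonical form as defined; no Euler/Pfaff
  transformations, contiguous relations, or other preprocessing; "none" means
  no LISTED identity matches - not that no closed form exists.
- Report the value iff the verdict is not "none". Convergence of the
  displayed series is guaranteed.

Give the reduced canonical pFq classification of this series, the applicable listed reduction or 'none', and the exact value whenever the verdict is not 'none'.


The series (x = -2/7) is 2F1: upper {7/4, 5/2}, lower {2}, prefactor 5/2. Verdict: none. Every listed pattern misses the 2F1 form at -2/7, upper {7/4, 5/2}.

The tell: t_0 = 5/2 here, and the lower running product (prefactor 5/2) is a rising factorial.
Adjacent-term ratio: r(k) = (-2/7) * (k+7/4) (k+5/2) / [(k+2) (k+1)] ; factor over Q: parameters, x = (-2/7), and C = 5/2.


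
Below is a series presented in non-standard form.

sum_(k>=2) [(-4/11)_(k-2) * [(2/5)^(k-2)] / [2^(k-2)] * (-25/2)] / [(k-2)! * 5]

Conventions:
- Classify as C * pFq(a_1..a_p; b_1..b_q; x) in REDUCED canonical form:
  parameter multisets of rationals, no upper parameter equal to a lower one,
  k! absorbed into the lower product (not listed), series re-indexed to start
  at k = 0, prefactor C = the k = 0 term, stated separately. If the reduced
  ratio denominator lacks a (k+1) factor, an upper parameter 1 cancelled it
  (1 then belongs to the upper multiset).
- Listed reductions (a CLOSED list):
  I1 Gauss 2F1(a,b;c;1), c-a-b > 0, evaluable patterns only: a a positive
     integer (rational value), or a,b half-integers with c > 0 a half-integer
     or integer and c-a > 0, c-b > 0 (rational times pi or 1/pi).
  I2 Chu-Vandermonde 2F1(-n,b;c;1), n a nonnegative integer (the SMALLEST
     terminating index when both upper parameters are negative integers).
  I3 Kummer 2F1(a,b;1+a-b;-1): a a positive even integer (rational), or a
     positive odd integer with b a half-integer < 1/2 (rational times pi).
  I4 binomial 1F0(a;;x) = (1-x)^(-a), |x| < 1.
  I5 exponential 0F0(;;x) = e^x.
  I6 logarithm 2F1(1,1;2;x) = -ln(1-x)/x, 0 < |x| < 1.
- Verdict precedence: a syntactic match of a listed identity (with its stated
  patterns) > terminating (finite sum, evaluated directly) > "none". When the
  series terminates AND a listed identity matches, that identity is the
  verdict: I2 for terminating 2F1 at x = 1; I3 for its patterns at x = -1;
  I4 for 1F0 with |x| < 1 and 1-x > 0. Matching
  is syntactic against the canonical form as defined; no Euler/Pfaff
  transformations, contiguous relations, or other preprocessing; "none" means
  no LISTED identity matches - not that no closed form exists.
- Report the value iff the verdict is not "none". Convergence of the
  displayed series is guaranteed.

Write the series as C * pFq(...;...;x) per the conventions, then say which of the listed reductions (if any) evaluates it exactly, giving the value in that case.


The series (x = 1/5) is 1F0: upper {-4/11}, lower {-}, prefactor -5/2. Verdict: this is the binomial series (I4) (the 1F0 binomial series: exponent 4/11, x = 1/5). Sum: (-5/2) * (4/5)^(4/11).

Key observation: x = (1/5) and the constant factors (C = -5/2, x = 1/5) combine into one prefactor.
Adjacent-term ratio: r(k) = (1/5) * (k-4/11) / [(k+1)] - poly over poly, x = (1/5) from leading terms; C = -5/2 at k = 0.


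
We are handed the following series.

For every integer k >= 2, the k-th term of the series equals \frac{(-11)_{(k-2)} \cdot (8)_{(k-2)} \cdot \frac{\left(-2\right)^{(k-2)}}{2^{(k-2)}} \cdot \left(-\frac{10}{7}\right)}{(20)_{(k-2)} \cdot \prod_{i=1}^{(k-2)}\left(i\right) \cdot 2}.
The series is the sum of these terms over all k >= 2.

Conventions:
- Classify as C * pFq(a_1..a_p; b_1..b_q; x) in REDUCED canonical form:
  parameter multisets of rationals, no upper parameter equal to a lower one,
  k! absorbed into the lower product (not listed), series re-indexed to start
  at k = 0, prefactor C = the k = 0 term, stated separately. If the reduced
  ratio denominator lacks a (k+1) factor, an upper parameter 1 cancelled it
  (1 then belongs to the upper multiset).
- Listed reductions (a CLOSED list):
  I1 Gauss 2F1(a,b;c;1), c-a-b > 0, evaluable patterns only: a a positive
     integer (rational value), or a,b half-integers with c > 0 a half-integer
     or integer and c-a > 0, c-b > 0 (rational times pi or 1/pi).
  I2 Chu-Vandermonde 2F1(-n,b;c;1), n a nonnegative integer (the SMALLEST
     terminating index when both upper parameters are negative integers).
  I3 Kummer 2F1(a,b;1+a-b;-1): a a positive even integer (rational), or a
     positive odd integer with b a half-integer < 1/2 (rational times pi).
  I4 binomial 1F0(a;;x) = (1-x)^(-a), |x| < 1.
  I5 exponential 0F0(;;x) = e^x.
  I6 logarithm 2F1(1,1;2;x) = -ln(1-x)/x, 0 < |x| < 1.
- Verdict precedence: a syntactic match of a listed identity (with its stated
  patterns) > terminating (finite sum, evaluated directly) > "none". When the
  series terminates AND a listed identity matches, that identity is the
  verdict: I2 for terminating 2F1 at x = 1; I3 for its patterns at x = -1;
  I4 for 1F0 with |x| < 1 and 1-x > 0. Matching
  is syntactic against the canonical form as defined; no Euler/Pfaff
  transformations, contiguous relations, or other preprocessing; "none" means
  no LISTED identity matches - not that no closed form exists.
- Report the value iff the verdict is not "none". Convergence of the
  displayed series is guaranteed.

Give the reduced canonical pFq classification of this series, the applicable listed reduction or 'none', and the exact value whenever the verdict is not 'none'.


Reduced: x = -1, 2F1, upper = {-11, 8}, lower = {20}, C = -\frac{5}{7}. Verdict: Kummer (I3) matches (x = -1; c = 20 equals 1+a-b for upper {-11, 8}: listed pattern). Exact value: -\frac{1938}{49}.

Key observation: t_0 being -\frac{5}{7}, the two k-th powers (prefactor -5/7) combine into one argument.
Adjacent-term ratio: r(k) = -1 * (k-11) (k+8) / [(k+20) (k+1)] - poly over poly, x = -1 from leading terms; C = -\frac{5}{7} at k = 0.


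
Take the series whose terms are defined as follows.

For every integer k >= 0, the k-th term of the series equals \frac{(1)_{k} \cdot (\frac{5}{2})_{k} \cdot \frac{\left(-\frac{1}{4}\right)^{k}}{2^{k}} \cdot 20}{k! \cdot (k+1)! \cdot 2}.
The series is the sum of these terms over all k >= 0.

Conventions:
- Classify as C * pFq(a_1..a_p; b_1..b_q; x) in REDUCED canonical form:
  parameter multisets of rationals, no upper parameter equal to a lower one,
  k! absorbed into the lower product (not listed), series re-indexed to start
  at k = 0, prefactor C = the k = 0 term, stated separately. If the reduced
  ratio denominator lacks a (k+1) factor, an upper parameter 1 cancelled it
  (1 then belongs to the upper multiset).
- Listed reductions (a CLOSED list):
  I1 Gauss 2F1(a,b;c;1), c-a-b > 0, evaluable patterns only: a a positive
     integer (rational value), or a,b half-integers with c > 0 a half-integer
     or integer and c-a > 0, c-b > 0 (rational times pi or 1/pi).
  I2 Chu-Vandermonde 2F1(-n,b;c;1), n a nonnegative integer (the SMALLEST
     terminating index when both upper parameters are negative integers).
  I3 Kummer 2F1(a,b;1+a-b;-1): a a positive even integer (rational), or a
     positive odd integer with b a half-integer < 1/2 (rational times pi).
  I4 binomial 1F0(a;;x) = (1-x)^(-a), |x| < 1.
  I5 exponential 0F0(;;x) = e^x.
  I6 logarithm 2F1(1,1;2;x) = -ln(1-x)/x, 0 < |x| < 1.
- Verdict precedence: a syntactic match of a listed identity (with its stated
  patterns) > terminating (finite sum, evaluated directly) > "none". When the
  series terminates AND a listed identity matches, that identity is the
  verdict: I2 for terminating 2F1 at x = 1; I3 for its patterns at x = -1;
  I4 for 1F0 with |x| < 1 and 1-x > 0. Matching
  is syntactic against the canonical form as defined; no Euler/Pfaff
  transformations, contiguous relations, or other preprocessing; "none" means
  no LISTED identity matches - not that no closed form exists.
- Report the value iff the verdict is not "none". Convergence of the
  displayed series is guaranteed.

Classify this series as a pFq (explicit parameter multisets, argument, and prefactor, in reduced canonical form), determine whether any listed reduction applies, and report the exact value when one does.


Canonical form: C = 10 times 2F1 with upper {1, \frac{5}{2}}, lower {2}, x = -\frac{1}{8}. Verdict: none. Every listed pattern misses the 2F1 form at -\frac{1}{8}, upper {1, \frac{5}{2}}.

The tell: x = -\frac{1}{8} and the denominator's factorial ratio (C = 10) is a lower Pochhammer.
Ratio: r(k) = -\frac{1}{8} * (k+1) (k+\frac{5}{2}) / [(k+2) (k+1)] - rational; roots negated = parameters, x = -\frac{1}{8}, C = 10.


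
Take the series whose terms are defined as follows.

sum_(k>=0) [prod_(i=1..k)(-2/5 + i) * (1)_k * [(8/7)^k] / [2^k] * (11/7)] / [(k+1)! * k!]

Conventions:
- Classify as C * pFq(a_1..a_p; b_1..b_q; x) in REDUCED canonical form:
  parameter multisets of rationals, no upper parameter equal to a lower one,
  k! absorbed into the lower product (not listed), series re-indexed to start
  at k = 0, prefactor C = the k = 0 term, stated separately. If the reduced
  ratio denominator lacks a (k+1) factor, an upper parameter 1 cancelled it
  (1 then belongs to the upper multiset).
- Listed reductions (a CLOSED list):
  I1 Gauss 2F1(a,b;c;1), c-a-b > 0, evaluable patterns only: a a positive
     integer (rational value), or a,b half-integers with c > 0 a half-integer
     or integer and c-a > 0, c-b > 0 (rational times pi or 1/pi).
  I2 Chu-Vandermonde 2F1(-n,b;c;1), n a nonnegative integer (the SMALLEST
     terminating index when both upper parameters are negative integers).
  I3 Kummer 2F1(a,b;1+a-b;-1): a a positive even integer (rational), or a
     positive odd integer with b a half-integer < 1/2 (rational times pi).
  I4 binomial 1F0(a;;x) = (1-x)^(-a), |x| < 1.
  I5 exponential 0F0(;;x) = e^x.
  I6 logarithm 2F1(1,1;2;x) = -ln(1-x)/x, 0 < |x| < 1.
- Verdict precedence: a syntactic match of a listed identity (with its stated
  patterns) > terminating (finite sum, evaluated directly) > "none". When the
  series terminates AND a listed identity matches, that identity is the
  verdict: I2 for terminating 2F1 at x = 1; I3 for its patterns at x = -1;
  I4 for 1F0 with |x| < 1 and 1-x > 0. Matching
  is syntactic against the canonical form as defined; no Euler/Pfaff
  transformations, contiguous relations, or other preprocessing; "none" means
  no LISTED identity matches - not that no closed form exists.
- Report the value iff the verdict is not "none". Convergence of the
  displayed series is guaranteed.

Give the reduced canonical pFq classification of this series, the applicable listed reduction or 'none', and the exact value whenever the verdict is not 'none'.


Structural cue: from the first term 11/7: the two k-th powers (C = 11/7) combine into one argument.
Ratio: r(k) = (4/7) * (k+3/5) (k+1) / [(k+2) (k+1)] - rational; roots negated = parameters, x = (4/7), C = 11/7.

Reduced: x = 4/7, 2F1, upper = {3/5, 1}, lower = {2}, C = 11/7. Verdict: none. No listed pattern accepts 2F1(3/5, 1; 2; 4/7).


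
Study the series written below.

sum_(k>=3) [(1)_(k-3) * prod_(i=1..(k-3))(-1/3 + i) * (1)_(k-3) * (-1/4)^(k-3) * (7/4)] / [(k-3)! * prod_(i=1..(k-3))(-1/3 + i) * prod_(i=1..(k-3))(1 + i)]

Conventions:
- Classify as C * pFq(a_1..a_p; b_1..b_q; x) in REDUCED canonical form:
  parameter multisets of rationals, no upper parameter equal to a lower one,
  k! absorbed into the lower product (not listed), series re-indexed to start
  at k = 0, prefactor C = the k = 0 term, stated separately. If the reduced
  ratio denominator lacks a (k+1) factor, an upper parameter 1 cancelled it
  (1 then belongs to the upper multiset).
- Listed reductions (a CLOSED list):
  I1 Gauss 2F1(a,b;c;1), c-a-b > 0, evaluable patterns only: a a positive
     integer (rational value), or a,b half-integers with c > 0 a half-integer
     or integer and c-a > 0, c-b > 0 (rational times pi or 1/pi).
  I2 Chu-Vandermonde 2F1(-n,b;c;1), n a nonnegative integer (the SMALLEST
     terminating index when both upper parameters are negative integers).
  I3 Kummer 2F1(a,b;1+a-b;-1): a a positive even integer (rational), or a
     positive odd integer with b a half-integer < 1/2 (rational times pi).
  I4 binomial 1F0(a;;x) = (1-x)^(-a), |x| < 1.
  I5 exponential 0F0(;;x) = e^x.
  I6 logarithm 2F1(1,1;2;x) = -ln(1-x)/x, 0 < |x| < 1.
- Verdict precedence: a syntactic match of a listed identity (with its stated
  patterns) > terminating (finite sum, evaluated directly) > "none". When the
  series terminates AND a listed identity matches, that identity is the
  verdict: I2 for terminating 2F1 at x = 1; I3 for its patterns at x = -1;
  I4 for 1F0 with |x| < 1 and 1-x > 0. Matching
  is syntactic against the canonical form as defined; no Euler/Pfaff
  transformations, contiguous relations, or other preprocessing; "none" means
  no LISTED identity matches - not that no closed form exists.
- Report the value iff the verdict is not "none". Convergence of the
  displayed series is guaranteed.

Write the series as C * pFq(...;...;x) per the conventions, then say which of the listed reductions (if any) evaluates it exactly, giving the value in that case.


Key step: from the first term 7/4: the lower running product (C = 7/4) is a rising factorial.
Ratio: r(k) = (-1/4) * (k+1) (k+1) / [(k+2) (k+1)] - rational in k. x = (-1/4); t_0 = 7/4; negate the roots.

At argument -1/4: a 2F1 with upper {1, 1}, lower {2}, scaled by C = 7/4. Verdict (x = -1/4): the I6 logarithm reduction applies (the logarithm: parameters (1,1;2), x = -1/4). Value: 7 * ln(5/4).


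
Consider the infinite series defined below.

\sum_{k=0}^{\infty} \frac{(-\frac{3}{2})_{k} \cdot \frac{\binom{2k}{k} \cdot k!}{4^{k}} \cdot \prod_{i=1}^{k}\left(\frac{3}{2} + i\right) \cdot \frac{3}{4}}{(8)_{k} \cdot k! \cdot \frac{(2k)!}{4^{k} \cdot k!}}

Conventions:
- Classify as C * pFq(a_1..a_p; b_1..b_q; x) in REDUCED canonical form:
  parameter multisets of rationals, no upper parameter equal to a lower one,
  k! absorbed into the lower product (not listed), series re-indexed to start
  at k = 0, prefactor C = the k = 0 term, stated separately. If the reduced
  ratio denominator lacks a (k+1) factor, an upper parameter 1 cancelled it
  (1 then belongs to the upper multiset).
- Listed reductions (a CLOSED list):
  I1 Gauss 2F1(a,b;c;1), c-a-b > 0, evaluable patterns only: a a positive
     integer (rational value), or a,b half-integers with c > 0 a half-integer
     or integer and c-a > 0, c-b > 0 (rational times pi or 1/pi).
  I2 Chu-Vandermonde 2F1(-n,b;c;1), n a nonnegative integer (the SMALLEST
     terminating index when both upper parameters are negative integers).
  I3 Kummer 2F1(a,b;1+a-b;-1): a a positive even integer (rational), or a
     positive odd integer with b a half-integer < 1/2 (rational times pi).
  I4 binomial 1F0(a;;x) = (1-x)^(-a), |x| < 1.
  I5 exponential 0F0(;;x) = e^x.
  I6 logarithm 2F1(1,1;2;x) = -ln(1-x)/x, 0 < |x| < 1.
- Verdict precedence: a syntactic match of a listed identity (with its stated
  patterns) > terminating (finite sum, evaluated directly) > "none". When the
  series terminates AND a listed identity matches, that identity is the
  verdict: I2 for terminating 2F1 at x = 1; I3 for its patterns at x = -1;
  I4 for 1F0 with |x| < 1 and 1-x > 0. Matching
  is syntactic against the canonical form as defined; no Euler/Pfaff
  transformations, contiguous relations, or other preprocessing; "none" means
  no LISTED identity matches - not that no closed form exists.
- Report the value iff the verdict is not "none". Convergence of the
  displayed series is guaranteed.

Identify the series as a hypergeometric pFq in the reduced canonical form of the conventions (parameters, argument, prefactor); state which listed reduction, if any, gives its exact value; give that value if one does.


With C = \frac{3}{4}: the canonical form is 2F1(-\frac{3}{2}, \frac{5}{2}; 8; 1). Verdict: the half-integer Gauss pattern (I1) matches (x = 1; upper {-\frac{3}{2}, \frac{5}{2}} half-integers, c = 8 in the evaluable pattern). Value: \frac{1048576}{765765} / \pi.

Key step: t_0 being \frac{3}{4}, the lower (2k)!/(4^k k!) block (C = 3/4, x = 1) is (1/2)_k.
Consecutive-term ratio: r(k) = 1 * (k-\frac{3}{2}) (k+\frac{5}{2}) / [(k+8) (k+1)] - poly over poly, x = 1 from leading terms; C = \frac{3}{4} at k = 0.


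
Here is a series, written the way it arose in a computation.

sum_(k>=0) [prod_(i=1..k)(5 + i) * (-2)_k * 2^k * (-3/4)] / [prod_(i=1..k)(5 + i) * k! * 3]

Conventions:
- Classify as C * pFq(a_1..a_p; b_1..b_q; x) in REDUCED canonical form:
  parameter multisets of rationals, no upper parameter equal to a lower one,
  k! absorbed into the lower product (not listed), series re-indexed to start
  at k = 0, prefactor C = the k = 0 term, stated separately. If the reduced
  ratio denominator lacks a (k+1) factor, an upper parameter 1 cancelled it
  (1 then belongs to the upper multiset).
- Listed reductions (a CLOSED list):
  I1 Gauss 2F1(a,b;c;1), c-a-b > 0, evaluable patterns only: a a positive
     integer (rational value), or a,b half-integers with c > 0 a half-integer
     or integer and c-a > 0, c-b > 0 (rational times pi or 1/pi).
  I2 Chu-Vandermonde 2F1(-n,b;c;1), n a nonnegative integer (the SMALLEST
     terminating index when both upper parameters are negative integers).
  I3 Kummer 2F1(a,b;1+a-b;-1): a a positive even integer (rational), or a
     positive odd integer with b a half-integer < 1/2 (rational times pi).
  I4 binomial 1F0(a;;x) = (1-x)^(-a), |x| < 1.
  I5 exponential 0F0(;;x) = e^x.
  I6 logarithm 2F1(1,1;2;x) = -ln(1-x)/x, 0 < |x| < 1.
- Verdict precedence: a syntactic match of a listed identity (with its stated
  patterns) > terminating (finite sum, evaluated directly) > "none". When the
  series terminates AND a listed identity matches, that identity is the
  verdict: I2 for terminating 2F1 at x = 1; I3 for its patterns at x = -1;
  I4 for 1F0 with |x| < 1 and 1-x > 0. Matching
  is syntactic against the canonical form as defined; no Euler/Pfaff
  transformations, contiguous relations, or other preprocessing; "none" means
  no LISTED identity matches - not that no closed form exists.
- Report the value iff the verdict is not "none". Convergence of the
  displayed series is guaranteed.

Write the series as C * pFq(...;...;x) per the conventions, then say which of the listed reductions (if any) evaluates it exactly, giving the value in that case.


Canonical form: C = -1/4 times 1F0 with upper {-2}, lower {-}, x = 2. Verdict: terminating (-2 upstairs). 3 nonzero terms in all; added directly. Its exact value is -1/4.

Structural cue: x = 2 and the constant factors (C = -1/4) combine into one prefactor.
Adjacent-term ratio: r(k) = 2 * (k-2) / [(k+1)] - rational; roots negated = parameters, x = 2, C = -1/4.


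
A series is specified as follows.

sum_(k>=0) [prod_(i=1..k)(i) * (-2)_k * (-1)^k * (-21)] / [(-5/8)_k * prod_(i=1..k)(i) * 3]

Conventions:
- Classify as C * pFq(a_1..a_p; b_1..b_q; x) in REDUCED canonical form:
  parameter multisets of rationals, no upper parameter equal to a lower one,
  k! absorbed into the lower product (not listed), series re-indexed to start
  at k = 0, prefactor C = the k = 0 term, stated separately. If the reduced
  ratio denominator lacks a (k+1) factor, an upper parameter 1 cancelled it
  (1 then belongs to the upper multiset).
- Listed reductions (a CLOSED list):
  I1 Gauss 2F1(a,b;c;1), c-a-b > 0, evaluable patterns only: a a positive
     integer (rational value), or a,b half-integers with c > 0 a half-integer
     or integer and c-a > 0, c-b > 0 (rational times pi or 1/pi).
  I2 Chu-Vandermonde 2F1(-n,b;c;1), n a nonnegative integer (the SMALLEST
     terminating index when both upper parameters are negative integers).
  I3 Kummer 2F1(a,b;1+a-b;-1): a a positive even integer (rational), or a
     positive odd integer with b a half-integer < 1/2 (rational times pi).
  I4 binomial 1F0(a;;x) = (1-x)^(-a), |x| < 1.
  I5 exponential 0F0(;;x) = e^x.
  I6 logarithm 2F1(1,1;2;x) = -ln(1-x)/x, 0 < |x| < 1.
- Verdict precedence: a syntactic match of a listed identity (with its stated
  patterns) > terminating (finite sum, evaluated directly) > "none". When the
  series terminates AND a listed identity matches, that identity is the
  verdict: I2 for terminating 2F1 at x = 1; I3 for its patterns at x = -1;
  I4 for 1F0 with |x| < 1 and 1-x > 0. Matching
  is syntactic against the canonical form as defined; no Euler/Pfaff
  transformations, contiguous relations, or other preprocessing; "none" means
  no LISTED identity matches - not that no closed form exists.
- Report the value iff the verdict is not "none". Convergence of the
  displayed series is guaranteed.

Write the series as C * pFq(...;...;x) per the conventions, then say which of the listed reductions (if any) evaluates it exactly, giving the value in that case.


The tell: from the first term -7: the running product (prefactor -7) telescopes to a rising factorial.
Term ratio: r(k) = (-1) * (k-2) (k+1) / [(k-5/8) (k+1)] - poly over poly, x = (-1) from leading terms; C = -7 at k = 0.

At argument -1: a 2F1 with upper {-2, 1}, lower {-5/8}, scaled by C = -7. Verdict: terminating - no listed pattern fits, but -2 in the upper list cuts the series at k = 2; direct evaluation. Value: 1127/15.


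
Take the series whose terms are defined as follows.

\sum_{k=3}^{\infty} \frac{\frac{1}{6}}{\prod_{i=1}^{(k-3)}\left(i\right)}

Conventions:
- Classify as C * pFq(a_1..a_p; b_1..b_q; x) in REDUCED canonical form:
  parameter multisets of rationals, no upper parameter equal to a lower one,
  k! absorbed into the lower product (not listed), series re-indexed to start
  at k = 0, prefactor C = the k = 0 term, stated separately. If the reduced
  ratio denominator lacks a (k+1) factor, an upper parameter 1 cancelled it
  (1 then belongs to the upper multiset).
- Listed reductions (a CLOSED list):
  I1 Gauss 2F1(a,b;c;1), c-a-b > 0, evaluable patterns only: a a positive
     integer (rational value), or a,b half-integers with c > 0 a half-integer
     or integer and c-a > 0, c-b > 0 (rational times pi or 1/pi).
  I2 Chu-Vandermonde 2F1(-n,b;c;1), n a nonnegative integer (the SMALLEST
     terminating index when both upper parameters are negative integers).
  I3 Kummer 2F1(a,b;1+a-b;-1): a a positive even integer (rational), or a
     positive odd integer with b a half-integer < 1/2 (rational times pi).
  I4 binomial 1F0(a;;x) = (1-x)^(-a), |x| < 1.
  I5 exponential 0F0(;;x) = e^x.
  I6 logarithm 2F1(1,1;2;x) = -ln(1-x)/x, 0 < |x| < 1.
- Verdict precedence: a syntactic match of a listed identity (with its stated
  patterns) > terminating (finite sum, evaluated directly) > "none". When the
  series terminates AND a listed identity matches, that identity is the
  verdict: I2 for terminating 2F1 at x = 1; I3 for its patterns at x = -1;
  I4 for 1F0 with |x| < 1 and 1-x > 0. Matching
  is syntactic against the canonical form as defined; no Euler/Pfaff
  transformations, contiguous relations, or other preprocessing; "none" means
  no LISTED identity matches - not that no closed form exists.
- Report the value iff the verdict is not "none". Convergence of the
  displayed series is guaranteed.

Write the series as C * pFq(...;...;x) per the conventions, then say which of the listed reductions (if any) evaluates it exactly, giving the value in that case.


With C = \frac{1}{6}: the canonical form is 0F0(-; -; 1). Verdict: the exponential series (I5) matches (the 0F0 exponential series at x = 1). Hence: \frac{1}{6} \cdot e^{1}.

Structural cue: t_0 = \frac{1}{6} here, and the product of the first k integers (prefactor 1/6) is k!.
Adjacent-term ratio: r(k) = 1 * 1 / [(k+1)] - rational; roots negated = parameters, x = 1, C = \frac{1}{6}.
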